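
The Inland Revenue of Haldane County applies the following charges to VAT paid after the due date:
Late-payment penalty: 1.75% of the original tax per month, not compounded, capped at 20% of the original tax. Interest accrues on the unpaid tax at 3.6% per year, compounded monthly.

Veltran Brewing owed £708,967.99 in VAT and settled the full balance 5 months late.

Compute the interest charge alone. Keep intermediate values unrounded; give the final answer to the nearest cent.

£10,698.52

Interest (3.6%/yr ÷ 12 = 0.3%/month): £708,967.99 × ((1 + 0.003)^5 − 1) = £10,698.5187…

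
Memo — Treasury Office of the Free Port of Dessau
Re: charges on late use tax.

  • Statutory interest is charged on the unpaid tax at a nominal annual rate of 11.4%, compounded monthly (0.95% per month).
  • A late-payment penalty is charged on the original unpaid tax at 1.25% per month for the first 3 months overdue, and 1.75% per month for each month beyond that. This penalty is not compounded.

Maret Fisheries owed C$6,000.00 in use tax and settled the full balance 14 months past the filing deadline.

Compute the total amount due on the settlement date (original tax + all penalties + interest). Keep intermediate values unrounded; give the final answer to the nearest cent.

Penalty, months 1–3: 3 × 1.25% × C$6,000.00 = C$225.00
Penalty, months 4–14: 11 × 1.75% × C$6,000.00 = C$1,155.00
Interest: C$6,000.00 × ((1 + 0.0095)^14 − 1) = C$6,000.00 × 0.1415331… = C$849.1989…
Total = C$6,000.00 + C$1,380.0000 + C$849.1989… = C$8,229.20

C$8,229.20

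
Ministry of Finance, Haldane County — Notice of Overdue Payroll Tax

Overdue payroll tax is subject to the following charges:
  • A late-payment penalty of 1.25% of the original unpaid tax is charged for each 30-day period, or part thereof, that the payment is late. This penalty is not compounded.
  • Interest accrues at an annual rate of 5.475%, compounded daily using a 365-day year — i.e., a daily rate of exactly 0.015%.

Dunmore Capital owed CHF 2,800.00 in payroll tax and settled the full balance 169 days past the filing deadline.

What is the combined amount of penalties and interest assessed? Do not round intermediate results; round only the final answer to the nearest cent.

Penalty periods: ⌈169/30⌉ = 6; penalty = 6 × 1.25% × CHF 2,800.00 = CHF 210.00
Interest: CHF 2,800.00 × ((1 + 0.00015)^169 − 1) = CHF 2,800.00 × 0.02567209… = CHF 71.8819…
Penalties + interest = CHF 210.0000 + CHF 71.8819… = CHF 281.88

CHF 281.88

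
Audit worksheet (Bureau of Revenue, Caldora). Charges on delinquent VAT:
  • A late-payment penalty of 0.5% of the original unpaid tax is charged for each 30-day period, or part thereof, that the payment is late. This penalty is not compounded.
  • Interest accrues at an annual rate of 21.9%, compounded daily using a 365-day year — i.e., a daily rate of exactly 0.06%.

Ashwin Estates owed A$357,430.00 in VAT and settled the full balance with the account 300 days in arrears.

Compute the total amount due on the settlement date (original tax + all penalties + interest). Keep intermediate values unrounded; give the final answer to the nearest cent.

A$445,769.80

Penalty periods: ⌈300/30⌉ = 10; penalty = 10 × 0.5% × A$357,430.00 = A$17,871.50
Interest: A$357,430.00 × ((1 + 0.0006)^300 − 1) = A$357,430.00 × 0.19715274… = A$70,468.3042…
Total = A$357,430.00 + A$17,871.5000 + A$70,468.3042… = A$445,769.80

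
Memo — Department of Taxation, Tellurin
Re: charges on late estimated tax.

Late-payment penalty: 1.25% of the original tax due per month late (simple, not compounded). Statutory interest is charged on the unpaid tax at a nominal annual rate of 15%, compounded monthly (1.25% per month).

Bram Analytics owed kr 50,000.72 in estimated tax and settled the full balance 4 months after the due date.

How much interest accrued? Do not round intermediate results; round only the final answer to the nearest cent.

Interest: kr 50,000.72 × ((1 + 0.0125)^4 − 1) = kr 50,000.72 × 0.0509453… = kr 2,547.3035…

kr 2,547.30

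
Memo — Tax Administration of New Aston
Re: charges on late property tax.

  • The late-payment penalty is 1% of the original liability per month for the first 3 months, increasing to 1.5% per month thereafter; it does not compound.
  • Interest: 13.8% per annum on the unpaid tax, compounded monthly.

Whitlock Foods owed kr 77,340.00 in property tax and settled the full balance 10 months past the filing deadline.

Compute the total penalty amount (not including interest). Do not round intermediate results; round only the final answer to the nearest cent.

kr 10,440.90

Penalty, months 1–3: 3 × 1% × kr 77,340.00 = kr 2,320.20
Penalty, months 4–10: 7 × 1.5% × kr 77,340.00 = kr 8,120.70
Total penalty = kr 2,320.20 + kr 8,120.70 = kr 10,440.90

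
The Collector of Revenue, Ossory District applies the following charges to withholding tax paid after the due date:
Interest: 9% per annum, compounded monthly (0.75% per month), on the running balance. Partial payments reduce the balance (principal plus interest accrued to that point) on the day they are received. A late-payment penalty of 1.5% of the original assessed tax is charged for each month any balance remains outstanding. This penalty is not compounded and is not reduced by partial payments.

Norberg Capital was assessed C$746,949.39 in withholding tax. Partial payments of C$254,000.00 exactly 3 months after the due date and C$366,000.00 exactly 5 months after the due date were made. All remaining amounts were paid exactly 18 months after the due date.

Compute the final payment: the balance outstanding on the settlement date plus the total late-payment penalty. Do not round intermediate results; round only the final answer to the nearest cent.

Balance at month 3: C$746,949.3900 × (1 + 0.0075)^3 = C$763,882.1141…
After C$254,000.00 payment: C$763,882.1141… − C$254,000.00 = C$509,882.1141…
Balance at month 5: C$509,882.1141… × (1 + 0.0075)^2 = C$517,559.0267…
After C$366,000.00 payment: C$517,559.0267… − C$366,000.00 = C$151,559.0267…
Balance at month 18: C$151,559.0267… × (1 + 0.0075)^13 = C$167,019.6311…
Penalty: 18 × 1.5% × C$746,949.39 = C$201,676.34…
Final settlement = outstanding balance + penalty = C$167,019.6311… + C$201,676.34… = C$368,695.97

C$368,695.97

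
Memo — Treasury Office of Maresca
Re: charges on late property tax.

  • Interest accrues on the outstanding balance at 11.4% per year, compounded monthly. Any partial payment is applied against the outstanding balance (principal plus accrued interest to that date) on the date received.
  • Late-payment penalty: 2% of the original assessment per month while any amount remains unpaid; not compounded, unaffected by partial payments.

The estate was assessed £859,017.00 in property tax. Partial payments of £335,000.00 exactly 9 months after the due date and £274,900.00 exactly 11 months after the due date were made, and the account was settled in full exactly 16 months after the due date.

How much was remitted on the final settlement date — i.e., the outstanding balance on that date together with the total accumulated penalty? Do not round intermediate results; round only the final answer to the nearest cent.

£628,070.87

Monthly rate = 11.4% ÷ 12 = 0.95%
Balance at month 9: £859,017.0000 × (1 + 0.0095)^9 = £935,316.6557…
After £335,000.00 payment: £935,316.6557… − £335,000.00 = £600,316.6557…
Balance at month 11: £600,316.6557… × (1 + 0.0095)^2 = £611,776.8508…
After £274,900.00 payment: £611,776.8508… − £274,900.00 = £336,876.8508…
Balance at month 16: £336,876.8508… × (1 + 0.0095)^5 = £353,185.4346…
Penalty: 16 × 2% × £859,017.00 = £274,885.44
Final settlement = outstanding balance + penalty = £353,185.4346… + £274,885.44 = £628,070.87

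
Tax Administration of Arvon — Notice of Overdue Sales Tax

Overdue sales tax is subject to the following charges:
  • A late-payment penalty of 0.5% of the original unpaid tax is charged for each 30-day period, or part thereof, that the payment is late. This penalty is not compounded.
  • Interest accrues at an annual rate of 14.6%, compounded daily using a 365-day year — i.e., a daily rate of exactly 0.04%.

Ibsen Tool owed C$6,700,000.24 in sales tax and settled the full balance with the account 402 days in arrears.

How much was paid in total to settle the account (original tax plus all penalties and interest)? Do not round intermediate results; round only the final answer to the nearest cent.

C$8,337,562.68

Penalty periods: ⌈402/30⌉ = 14; penalty = 14 × 0.5% × C$6,700,000.24 = C$469,000.02…
Interest: C$6,700,000.24 × ((1 + 0.0004)^402 − 1) = C$6,700,000.24 × 0.17441230… = C$1,168,562.4229…
Total = C$6,700,000.24 + C$469,000.0168 + C$1,168,562.4229… = C$8,337,562.68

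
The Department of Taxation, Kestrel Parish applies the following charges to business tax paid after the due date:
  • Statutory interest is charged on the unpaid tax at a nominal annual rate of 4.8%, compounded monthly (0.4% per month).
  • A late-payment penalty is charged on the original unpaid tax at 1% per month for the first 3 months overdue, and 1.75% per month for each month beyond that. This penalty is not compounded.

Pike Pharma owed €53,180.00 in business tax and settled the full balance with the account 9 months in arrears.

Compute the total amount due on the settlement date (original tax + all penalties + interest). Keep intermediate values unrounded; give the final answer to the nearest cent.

Penalty, months 1–3: 3 × 1% × €53,180.00 = €1,595.40
Penalty, months 4–9: 6 × 1.75% × €53,180.00 = €5,583.90
Interest: €53,180.00 × ((1 + 0.004)^9 − 1) = €53,180.00 × 0.0365814… = €1,945.3993…
Total = €53,180.00 + €7,179.3000 + €1,945.3993… = €62,304.70

€62,304.70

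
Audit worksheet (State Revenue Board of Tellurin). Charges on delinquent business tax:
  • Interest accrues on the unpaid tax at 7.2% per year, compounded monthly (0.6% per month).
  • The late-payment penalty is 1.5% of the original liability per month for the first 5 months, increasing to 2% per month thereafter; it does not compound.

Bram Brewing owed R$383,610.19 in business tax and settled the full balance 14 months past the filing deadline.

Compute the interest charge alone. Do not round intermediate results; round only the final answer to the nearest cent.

R$33,510.63

Interest: R$383,610.19 × ((1 + 0.006)^14 − 1) = R$383,610.19 × 0.0873559… = R$33,510.6276…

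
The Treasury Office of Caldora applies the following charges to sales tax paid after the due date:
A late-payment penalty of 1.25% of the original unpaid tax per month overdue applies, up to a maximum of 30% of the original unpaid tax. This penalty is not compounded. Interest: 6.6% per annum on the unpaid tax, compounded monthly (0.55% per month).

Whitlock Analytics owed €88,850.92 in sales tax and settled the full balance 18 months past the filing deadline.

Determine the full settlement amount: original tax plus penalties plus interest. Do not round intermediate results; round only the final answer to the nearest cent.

€118,062.16

Penalty: 18 × 1.25% × €88,850.92 = €19,991.46… (below the 30% cap of €26,655.28…)
Interest: €88,850.92 × ((1 + 0.0055)^18 − 1) = €88,850.92 × 0.1037669… = €9,219.7806…
Total = €88,850.92 + €19,991.4570 + €9,219.7806… = €118,062.16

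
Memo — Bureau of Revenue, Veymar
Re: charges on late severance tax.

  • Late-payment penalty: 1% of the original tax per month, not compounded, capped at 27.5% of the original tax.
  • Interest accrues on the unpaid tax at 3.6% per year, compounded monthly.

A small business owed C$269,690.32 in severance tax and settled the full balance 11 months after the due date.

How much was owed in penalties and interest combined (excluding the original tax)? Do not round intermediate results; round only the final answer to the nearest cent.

Penalty: 11 × 1% × C$269,690.32 = C$29,665.94… (below the 27.5% cap of C$74,164.84…)
Interest (3.6%/yr ÷ 12 = 0.3%/month): C$269,690.32 × ((1 + 0.003)^11 − 1) = C$9,034.4860…
Penalties + interest = C$29,665.9352 + C$9,034.4860… = C$38,700.42

C$38,700.42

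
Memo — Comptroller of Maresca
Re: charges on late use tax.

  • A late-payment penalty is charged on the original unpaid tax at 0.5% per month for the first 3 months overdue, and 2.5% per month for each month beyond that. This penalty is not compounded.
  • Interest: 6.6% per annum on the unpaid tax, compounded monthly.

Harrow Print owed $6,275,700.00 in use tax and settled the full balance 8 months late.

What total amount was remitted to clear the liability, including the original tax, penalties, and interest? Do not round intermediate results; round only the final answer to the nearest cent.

$7,435,803.19

Penalty, months 1–3: 3 × 0.5% × $6,275,700.00 = $94,135.50
Penalty, months 4–8: 5 × 2.5% × $6,275,700.00 = $784,462.50
Interest (6.6%/yr ÷ 12 = 0.55%/month): $6,275,700.00 × ((1 + 0.0055)^8 − 1) = $281,505.1924…
Total = $6,275,700.00 + $878,598.0000 + $281,505.1924… = $7,435,803.19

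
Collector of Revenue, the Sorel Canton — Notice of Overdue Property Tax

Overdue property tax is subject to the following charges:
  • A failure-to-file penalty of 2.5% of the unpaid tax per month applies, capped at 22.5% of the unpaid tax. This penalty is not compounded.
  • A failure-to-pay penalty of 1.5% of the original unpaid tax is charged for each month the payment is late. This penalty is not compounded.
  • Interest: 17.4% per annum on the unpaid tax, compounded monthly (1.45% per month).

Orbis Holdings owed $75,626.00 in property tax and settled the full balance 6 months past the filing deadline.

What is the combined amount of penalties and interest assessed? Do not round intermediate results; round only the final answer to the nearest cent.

$24,972.87

Failure-to-file: 6 × 2.5% × $75,626.00 = $11,343.90 (under the 22.5% cap)
Failure-to-pay penalty = 1.5% × $75,626.00 × 6 mo = $6,806.34
Interest: $75,626.00 × ((1 + 0.0145)^6 − 1) = $75,626.00 × 0.0902154… = $6,822.6290…
Penalties + interest = $18,150.2400 + $6,822.6290… = $24,972.87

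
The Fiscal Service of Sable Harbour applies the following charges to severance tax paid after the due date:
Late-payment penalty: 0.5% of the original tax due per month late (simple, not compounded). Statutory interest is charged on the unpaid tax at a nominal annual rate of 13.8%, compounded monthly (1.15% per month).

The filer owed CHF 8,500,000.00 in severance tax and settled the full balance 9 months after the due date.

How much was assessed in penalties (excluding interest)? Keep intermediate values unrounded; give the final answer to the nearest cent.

Late-payment penalty = 0.5% × CHF 8,500,000.00 × 9 mo = CHF 382,500.00

CHF 382,500.00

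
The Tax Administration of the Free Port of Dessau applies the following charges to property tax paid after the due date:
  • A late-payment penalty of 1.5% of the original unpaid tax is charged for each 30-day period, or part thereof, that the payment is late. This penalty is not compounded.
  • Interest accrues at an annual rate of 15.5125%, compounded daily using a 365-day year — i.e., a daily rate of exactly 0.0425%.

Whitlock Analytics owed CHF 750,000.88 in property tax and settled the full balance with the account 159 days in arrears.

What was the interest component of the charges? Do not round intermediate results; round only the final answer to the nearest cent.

Interest: CHF 750,000.88 × ((1 + 0.000425)^159 − 1) = CHF 750,000.88 × 0.06989514… = CHF 52,421.4171…

CHF 52,421.42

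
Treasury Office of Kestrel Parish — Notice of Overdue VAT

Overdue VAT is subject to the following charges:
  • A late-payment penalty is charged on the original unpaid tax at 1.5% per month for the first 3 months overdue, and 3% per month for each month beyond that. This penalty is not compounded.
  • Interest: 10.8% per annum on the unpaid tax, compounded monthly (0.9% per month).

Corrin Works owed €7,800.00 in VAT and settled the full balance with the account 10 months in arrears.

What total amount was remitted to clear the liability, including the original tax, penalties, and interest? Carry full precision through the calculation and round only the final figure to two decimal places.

Penalty, months 1–3: 3 × 1.5% × €7,800.00 = €351.00
Penalty, months 4–10: 7 × 3% × €7,800.00 = €1,638.00
Interest: €7,800.00 × ((1 + 0.009)^10 − 1) = €7,800.00 × 0.0937339… = €731.1242…
Total = €7,800.00 + €1,989.0000 + €731.1242… = €10,520.12

€10,520.12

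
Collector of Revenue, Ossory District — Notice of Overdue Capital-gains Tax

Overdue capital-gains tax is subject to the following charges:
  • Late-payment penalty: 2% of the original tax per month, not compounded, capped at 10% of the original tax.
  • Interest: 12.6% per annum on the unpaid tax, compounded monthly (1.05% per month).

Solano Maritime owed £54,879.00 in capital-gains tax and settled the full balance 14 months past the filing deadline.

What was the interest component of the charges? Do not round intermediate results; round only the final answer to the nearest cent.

Interest: £54,879.00 × ((1 + 0.0105)^14 − 1) = £54,879.00 × 0.1574666… = £8,641.6069…

£8,641.61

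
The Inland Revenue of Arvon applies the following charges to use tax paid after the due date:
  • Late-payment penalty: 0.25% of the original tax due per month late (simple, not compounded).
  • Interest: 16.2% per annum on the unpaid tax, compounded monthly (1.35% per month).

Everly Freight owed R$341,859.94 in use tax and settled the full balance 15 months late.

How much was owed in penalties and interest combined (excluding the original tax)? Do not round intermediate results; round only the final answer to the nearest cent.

R$88,986.98

Late-payment penalty: 15 × 0.25% × R$341,859.94 = R$12,819.75…
Interest: R$341,859.94 × ((1 + 0.0135)^15 − 1) = R$341,859.94 × 0.2228024… = R$76,167.2276…
Penalties + interest = R$12,819.7478… + R$76,167.2276… = R$88,986.98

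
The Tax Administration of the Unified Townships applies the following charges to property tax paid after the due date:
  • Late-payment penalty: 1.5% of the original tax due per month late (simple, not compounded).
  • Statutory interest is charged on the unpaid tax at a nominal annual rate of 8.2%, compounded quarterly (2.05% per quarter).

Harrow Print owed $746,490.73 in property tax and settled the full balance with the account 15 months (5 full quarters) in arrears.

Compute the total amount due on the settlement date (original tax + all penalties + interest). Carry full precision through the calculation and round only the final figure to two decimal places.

Late-payment penalty = 1.5% × $746,490.73 × 15 mo = $167,960.41…
Interest: $746,490.73 × ((1 + 0.0205)^5 − 1) = $746,490.73 × 0.1067895… = $79,717.4001…
Total = $746,490.73 + $167,960.4143… + $79,717.4001… = $994,168.54

$994,168.54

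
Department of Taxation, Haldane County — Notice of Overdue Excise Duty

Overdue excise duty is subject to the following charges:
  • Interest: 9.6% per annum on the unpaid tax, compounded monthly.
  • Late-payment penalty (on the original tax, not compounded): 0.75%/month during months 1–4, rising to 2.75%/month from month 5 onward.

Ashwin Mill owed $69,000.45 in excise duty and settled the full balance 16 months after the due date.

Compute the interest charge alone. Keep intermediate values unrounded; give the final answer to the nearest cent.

$9,382.29

Interest (9.6%/yr ÷ 12 = 0.8%/month): $69,000.45 × ((1 + 0.008)^16 − 1) = $9,382.2893…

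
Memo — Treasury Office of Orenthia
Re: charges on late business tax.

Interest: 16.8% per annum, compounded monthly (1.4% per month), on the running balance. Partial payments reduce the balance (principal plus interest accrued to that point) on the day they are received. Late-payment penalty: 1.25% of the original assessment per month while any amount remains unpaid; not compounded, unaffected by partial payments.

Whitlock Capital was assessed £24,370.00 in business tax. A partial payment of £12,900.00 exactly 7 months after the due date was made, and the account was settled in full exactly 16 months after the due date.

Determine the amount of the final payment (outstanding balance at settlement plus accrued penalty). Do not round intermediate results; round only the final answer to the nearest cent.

£20,695.81

Balance at month 7: £24,370.0000 × (1 + 0.014)^7 = £26,860.9405…
After £12,900.00 payment: £26,860.9405… − £12,900.00 = £13,960.9405…
Balance at month 16: £13,960.9405… × (1 + 0.014)^9 = £15,821.8138…
Penalty: 16 × 1.25% × £24,370.00 = £4,874.00
Final settlement = outstanding balance + penalty = £15,821.8138… + £4,874.00 = £20,695.81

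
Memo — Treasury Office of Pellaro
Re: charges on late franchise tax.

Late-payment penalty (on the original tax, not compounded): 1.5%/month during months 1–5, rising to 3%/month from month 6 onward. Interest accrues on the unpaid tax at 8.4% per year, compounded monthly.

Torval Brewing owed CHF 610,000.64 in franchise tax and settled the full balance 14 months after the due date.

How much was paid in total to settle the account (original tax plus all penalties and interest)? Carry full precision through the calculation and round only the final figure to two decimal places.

Penalty, months 1–5: 5 × 1.5% × CHF 610,000.64 = CHF 45,750.05…
Penalty, months 6–14: 9 × 3% × CHF 610,000.64 = CHF 164,700.17…
Interest (8.4%/yr ÷ 12 = 0.7%/month): CHF 610,000.64 × ((1 + 0.007)^14 − 1) = CHF 62,577.7022…
Total = CHF 610,000.64 + CHF 210,450.2208 + CHF 62,577.7022… = CHF 883,028.56

CHF 883,028.56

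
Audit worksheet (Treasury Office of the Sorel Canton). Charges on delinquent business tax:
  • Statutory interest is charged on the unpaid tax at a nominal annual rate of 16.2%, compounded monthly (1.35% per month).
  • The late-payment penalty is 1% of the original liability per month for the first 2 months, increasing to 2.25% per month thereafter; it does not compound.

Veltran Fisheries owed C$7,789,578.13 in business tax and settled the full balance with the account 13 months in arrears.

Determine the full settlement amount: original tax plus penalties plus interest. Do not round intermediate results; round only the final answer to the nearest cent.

Penalty, months 1–2: 2 × 1% × C$7,789,578.13 = C$155,791.56…
Penalty, months 3–13: 11 × 2.25% × C$7,789,578.13 = C$1,927,920.59…
Interest: C$7,789,578.13 × ((1 + 0.0135)^13 − 1) = C$7,789,578.13 × 0.1904435… = C$1,483,474.5510…
Total = C$7,789,578.13 + C$2,083,712.1498… + C$1,483,474.5510… = C$11,356,764.83

C$11,356,764.83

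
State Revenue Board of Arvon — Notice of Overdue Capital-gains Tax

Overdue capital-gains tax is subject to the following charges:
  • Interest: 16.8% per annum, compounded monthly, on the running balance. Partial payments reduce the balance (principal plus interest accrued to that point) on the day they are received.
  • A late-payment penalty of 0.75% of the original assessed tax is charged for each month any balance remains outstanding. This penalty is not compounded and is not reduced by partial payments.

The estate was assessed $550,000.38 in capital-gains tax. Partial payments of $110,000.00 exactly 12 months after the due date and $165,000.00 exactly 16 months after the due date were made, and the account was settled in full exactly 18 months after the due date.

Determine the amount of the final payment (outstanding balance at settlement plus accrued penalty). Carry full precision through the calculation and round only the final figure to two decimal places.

Monthly rate = 16.8% ÷ 12 = 1.4%
Balance at month 12: $550,000.3800 × (1 + 0.014)^12 = $649,857.9699…
After $110,000.00 payment: $649,857.9699… − $110,000.00 = $539,857.9699…
Balance at month 16: $539,857.9699… × (1 + 0.014)^4 = $570,730.8354…
After $165,000.00 payment: $570,730.8354… − $165,000.00 = $405,730.8354…
Balance at month 18: $405,730.8354… × (1 + 0.014)^2 = $417,170.8220…
Penalty: 18 × 0.75% × $550,000.38 = $74,250.05…
Final settlement = outstanding balance + penalty = $417,170.8220… + $74,250.05… = $491,420.87

$491,420.87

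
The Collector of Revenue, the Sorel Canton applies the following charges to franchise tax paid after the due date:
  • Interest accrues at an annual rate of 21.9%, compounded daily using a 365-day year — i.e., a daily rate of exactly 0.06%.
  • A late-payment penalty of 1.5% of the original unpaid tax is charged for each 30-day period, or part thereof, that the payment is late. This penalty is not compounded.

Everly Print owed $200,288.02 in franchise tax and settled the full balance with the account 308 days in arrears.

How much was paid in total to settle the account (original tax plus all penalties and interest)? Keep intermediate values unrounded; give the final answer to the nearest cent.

$273,976.22

Penalty periods: ⌈308/30⌉ = 11; penalty = 11 × 1.5% × $200,288.02 = $33,047.52…
Interest: $200,288.02 × ((1 + 0.0006)^308 − 1) = $200,288.02 × 0.20291116… = $40,640.6737…
Total = $200,288.02 + $33,047.5233 + $40,640.6737… = $273,976.22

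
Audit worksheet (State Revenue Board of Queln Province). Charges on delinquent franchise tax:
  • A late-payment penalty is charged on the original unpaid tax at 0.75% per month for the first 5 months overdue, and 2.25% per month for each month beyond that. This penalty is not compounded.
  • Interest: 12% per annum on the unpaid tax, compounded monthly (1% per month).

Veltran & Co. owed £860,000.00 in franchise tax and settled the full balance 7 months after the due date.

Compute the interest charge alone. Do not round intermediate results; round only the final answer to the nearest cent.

£62,036.40

Interest: £860,000.00 × ((1 + 0.01)^7 − 1) = £860,000.00 × 0.0721354… = £62,036.4028…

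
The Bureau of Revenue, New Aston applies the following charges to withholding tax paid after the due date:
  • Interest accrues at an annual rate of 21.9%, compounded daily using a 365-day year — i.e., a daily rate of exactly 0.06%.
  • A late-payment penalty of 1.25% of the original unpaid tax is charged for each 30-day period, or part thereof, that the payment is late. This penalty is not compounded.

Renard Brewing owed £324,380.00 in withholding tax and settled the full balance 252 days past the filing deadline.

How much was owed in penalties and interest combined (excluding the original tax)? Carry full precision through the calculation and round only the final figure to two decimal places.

£89,423.96

Penalty periods: ⌈252/30⌉ = 9; penalty = 9 × 1.25% × £324,380.00 = £36,492.75
Interest: £324,380.00 × ((1 + 0.0006)^252 − 1) = £324,380.00 × 0.16317654… = £52,931.2057…
Penalties + interest = £36,492.7500 + £52,931.2057… = £89,423.96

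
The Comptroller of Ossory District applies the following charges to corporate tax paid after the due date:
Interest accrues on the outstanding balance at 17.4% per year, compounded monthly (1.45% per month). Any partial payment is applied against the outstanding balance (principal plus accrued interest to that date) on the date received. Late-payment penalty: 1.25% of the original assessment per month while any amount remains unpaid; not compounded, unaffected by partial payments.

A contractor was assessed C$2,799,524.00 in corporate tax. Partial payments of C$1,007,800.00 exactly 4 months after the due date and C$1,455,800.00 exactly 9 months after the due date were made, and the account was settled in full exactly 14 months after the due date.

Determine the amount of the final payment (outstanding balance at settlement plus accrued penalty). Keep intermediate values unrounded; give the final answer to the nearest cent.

Balance at month 4: C$2,799,524.0000 × (1 + 0.0145)^4 = C$2,965,462.2541…
After C$1,007,800.00 payment: C$2,965,462.2541… − C$1,007,800.00 = C$1,957,662.2541…
Balance at month 9: C$1,957,662.2541… × (1 + 0.0145)^5 = C$2,103,768.8681…
After C$1,455,800.00 payment: C$2,103,768.8681… − C$1,455,800.00 = C$647,968.8681…
Balance at month 14: C$647,968.8681… × (1 + 0.0145)^5 = C$696,328.8634…
Penalty: 14 × 1.25% × C$2,799,524.00 = C$489,916.70
Final settlement = outstanding balance + penalty = C$696,328.8634… + C$489,916.70 = C$1,186,245.56

C$1,186,245.56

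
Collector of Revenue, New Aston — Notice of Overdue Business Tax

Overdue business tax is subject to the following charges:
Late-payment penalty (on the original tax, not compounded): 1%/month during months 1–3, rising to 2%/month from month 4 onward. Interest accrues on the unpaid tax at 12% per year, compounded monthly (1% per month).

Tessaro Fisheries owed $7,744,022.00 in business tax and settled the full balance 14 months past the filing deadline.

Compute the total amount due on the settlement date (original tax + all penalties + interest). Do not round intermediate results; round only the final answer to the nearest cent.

Penalty, months 1–3: 3 × 1% × $7,744,022.00 = $232,320.66
Penalty, months 4–14: 11 × 2% × $7,744,022.00 = $1,703,684.84
Interest: $7,744,022.00 × ((1 + 0.01)^14 − 1) = $7,744,022.00 × 0.1494742… = $1,157,531.5957…
Total = $7,744,022.00 + $1,936,005.5000 + $1,157,531.5957… = $10,837,559.10

$10,837,559.10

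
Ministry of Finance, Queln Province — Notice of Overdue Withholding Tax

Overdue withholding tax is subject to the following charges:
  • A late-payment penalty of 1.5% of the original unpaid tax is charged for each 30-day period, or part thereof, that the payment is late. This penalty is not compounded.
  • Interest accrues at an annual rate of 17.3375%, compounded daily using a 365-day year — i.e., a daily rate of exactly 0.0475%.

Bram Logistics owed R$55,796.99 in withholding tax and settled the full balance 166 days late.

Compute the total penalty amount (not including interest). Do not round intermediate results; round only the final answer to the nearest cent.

Penalty periods: ⌈166/30⌉ = 6; penalty = 6 × 1.5% × R$55,796.99 = R$5,021.73…

R$5,021.73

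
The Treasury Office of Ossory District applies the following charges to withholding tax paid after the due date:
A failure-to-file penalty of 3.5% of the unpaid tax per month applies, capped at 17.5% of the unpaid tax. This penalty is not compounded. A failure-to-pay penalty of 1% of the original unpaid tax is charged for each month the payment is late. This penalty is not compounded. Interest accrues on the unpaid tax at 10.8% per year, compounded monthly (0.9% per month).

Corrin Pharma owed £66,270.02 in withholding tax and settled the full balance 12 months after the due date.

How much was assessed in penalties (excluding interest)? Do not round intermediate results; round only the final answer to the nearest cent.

£19,549.66

Failure-to-file: 12 × 3.5% × £66,270.02 = £27,833.41…, capped at 17.5% × £66,270.02 = £11,597.25…
Failure-to-pay penalty: 12 × 1% × £66,270.02 = £7,952.40…
Total penalty = £11,597.25… + £7,952.40… = £19,549.66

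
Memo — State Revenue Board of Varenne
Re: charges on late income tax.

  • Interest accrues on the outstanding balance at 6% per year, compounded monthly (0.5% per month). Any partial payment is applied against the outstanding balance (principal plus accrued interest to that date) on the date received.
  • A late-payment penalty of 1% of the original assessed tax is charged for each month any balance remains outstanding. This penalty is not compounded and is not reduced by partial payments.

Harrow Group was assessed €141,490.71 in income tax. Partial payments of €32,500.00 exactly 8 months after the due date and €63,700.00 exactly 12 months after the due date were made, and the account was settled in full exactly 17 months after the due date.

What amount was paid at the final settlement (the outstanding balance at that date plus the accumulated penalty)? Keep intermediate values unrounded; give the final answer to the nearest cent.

€78,763.55

Balance at month 8: €141,490.7100 × (1 + 0.005)^8 = €147,250.3785…
After €32,500.00 payment: €147,250.3785… − €32,500.00 = €114,750.3785…
Balance at month 12: €114,750.3785… × (1 + 0.005)^4 = €117,062.6561…
After €63,700.00 payment: €117,062.6561… − €63,700.00 = €53,362.6561…
Balance at month 17: €53,362.6561… × (1 + 0.005)^5 = €54,710.1301…
Penalty: 17 × 1% × €141,490.71 = €24,053.42…
Final settlement = outstanding balance + penalty = €54,710.1301… + €24,053.42… = €78,763.55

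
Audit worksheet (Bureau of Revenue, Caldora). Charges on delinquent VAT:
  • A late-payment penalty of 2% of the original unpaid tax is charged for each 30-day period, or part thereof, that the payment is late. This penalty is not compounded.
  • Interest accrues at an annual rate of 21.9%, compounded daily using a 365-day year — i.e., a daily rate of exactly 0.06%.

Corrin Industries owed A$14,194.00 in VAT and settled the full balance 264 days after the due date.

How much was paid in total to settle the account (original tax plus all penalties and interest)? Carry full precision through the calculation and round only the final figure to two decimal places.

A$19,184.31

Penalty periods: ⌈264/30⌉ = 9; penalty = 9 × 2% × A$14,194.00 = A$2,554.92
Interest: A$14,194.00 × ((1 + 0.0006)^264 − 1) = A$14,194.00 × 0.17157910… = A$2,435.3938…
Total = A$14,194.00 + A$2,554.9200 + A$2,435.3938… = A$19,184.31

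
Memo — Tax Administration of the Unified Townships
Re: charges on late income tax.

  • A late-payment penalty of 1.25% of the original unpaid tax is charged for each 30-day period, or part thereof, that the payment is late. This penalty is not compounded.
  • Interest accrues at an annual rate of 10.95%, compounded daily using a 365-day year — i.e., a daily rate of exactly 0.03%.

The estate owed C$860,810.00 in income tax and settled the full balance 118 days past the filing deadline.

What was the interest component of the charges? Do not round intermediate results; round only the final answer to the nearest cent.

Interest: C$860,810.00 × ((1 + 0.0003)^118 − 1) = C$860,810.00 × 0.03602854… = C$31,013.7269…

C$31,013.73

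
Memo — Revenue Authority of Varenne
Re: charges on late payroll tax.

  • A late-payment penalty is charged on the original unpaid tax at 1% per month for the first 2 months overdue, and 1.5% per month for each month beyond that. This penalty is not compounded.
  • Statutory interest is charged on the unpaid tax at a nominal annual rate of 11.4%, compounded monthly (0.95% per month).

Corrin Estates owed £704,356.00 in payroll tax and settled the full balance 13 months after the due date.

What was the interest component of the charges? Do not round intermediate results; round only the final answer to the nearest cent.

Interest: £704,356.00 × ((1 + 0.0095)^13 − 1) = £704,356.00 × 0.1307906… = £92,123.1677…

£92,123.17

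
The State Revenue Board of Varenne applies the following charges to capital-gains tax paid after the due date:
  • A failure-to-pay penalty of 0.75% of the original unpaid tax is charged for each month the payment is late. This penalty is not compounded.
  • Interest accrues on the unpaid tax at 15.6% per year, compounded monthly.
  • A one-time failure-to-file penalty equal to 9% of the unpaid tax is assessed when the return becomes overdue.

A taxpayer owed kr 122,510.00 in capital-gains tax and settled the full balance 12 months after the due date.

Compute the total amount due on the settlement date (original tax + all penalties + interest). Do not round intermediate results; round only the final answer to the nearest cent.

kr 165,100.82

Failure-to-file penalty: 9% × kr 122,510.00 = kr 11,025.90
Failure-to-pay penalty = 0.75% × kr 122,510.00 × 12 mo = kr 11,025.90
Interest (15.6%/yr ÷ 12 = 1.3%/month): kr 122,510.00 × ((1 + 0.013)^12 − 1) = kr 20,539.0191…
Total = kr 122,510.00 + kr 22,051.8000 + kr 20,539.0191… = kr 165,100.82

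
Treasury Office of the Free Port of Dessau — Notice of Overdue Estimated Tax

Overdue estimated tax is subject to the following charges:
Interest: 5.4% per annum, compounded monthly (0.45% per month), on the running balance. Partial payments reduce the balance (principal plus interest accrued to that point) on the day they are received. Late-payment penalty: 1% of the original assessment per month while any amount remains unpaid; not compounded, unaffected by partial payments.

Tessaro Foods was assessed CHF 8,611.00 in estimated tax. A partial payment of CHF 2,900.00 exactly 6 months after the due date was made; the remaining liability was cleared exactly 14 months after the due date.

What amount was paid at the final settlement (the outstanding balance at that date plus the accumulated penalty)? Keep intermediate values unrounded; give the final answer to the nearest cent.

Balance at month 6: CHF 8,611.0000 × (1 + 0.0045)^6 = CHF 8,846.1283…
After CHF 2,900.00 payment: CHF 8,846.1283… − CHF 2,900.00 = CHF 5,946.1283…
Balance at month 14: CHF 5,946.1283… × (1 + 0.0045)^8 = CHF 6,163.5909…
Penalty: 14 × 1% × CHF 8,611.00 = CHF 1,205.54
Final settlement = outstanding balance + penalty = CHF 6,163.5909… + CHF 1,205.54 = CHF 7,369.13

CHF 7,369.13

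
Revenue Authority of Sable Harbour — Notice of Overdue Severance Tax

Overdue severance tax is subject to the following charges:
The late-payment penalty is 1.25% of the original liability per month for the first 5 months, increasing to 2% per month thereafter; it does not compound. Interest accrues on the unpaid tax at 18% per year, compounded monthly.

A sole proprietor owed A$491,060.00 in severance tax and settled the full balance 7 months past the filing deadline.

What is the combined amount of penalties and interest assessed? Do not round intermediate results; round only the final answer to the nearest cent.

Penalty, months 1–5: 5 × 1.25% × A$491,060.00 = A$30,691.25
Penalty, months 6–7: 2 × 2% × A$491,060.00 = A$19,642.40
Interest (18%/yr ÷ 12 = 1.5%/month): A$491,060.00 × ((1 + 0.015)^7 − 1) = A$53,940.4429…
Penalties + interest = A$50,333.6500 + A$53,940.4429… = A$104,274.09

A$104,274.09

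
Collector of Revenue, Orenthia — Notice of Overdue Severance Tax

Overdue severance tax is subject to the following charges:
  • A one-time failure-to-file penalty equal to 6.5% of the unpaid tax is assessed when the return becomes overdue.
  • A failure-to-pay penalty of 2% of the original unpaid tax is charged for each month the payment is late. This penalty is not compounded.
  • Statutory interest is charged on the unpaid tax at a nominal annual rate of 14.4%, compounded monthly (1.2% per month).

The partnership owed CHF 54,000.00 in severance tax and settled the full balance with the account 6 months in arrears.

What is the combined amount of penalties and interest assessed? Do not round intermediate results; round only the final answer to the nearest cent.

Failure-to-file penalty: 6.5% × CHF 54,000.00 = CHF 3,510.00
Failure-to-pay penalty: 6 × 2% × CHF 54,000.00 = CHF 6,480.00
Interest: CHF 54,000.00 × ((1 + 0.012)^6 − 1) = CHF 54,000.00 × 0.0741949… = CHF 4,006.5231…
Penalties + interest = CHF 9,990.0000 + CHF 4,006.5231… = CHF 13,996.52

CHF 13,996.52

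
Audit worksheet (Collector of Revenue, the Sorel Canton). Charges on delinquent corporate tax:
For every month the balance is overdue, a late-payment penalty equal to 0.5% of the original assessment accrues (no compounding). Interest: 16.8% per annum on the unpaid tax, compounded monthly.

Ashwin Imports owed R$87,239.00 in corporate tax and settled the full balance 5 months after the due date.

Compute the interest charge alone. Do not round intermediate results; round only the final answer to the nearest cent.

Interest (16.8%/yr ÷ 12 = 1.4%/month): R$87,239.00 × ((1 + 0.014)^5 − 1) = R$6,280.1291…

R$6,280.13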